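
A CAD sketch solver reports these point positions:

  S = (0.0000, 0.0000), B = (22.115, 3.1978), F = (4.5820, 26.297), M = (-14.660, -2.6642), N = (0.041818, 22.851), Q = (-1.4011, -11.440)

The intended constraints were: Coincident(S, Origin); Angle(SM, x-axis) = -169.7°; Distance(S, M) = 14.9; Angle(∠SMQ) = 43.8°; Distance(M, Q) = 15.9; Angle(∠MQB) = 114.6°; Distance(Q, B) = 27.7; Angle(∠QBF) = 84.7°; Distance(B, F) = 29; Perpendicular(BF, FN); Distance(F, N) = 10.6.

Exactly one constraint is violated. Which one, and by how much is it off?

Distance(F, N) = 10.6 — off by 4.90.

S = (0.00, 0.00) ✓; SM at -169.7° ✓; |SM| = 14.90 ✓; ∠SMQ = 43.80° ✓; |MQ| = 15.90 ✓; ∠MQB = 114.6° ✓; |QB| = 27.70 ✓; ∠QBF = 84.70° ✓; |BF| = 29.00 ✓; ∠(BF, FN) = 90.00° ✓; |FN| = 5.700 ✗.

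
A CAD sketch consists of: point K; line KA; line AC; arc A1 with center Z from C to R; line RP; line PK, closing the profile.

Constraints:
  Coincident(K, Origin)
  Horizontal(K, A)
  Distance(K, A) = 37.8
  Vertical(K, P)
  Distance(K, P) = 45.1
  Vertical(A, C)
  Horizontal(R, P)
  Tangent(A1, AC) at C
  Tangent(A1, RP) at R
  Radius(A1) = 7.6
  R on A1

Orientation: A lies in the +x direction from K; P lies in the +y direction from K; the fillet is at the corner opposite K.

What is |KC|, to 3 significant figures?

53.2

K is at the origin; KA is horizontal with |KA| = 37.8 and A on the +x side, so A = (37.8, 0.00). KP is vertical with |KP| = 45.1 and P on the +y side, so P = (0.00, 45.1). The virtual corner opposite K is at (37.8, 45.1). Tangency of A1 to AC means the radius ZC is perpendicular to AC and since A1 is tangent to RP there, ZR ⟂ RP, with radius 7.6, so the center Z sits 7.6 in from both sides at Z = (30.2, 37.5). That places the tangent points at C = (37.8, 37.5) on AC and R = (30.2, 45.1) on RP. Then |KC| = |C − K| = 53.2.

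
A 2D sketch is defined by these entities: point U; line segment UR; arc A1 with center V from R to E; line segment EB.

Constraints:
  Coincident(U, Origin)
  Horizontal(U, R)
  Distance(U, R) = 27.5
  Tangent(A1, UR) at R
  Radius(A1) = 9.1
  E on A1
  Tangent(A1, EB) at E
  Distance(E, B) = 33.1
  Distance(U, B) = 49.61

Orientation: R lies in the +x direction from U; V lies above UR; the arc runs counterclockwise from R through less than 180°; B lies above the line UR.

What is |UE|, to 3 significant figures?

38.1

Checks: |VE| = 9.100 ✓; ∠(VE, EB) = 90.00° ✓; |EB| = 33.10 ✓; |UB| = 49.61 ✓.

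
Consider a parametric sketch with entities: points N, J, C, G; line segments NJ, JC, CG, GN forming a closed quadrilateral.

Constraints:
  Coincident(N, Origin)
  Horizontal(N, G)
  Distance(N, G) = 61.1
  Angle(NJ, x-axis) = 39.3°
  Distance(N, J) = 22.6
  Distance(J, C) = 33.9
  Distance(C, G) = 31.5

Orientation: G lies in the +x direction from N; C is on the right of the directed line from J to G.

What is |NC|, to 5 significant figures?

37.052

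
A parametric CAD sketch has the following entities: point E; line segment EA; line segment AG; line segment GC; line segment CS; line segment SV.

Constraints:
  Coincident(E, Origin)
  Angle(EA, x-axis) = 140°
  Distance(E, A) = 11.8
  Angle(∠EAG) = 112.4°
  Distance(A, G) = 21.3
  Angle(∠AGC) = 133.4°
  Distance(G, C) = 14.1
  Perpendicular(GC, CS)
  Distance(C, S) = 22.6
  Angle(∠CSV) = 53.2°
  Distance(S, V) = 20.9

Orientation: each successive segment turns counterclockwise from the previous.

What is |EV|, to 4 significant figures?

17.67

E is at the origin; EA runs at 140.0° with length 11.8, so A = (-9.039, 7.585). ∠EAG = 112.4° gives AG at -152.4° from the x-axis; with |AG| = 21.3, G = (-27.92, -2.283). ∠AGC = 133.4° gives GC at -105.8° from the x-axis; with |GC| = 14.1, C = (-31.75, -15.85). GC ⟂ CS, so CS runs at -15.80°; with |CS| = 22.6, S = (-10.01, -22.00). ∠CSV = 53.2° gives SV at 111.0° from the x-axis; with |SV| = 20.9, V = (-17.50, -2.492). Then |EV| = |V − E| = 17.67.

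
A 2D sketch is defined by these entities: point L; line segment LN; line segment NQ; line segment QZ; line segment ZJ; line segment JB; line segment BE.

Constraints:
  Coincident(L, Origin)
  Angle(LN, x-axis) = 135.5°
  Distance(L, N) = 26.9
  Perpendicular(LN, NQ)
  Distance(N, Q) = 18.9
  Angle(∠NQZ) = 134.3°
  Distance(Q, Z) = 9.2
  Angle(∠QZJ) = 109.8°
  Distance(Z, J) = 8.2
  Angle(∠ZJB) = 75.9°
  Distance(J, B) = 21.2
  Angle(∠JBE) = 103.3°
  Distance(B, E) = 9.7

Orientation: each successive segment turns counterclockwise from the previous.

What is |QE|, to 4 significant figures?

12.29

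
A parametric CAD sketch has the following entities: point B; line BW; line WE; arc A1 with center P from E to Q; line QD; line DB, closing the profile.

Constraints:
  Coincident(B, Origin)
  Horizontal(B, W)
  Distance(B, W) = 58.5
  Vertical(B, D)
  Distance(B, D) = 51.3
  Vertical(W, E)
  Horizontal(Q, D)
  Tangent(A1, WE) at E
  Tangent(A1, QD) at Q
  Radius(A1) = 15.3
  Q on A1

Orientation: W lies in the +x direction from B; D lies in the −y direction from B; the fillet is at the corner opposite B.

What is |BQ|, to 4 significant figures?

67.07

B is at the origin; B and W share the same y with |BW| = 58.5 and W on the +x side, so W = (58.50, 0.000). B and D share the same x with |BD| = 51.3 and D on the −y side, so D = (0.000, -51.30). The virtual corner opposite B is at (58.50, -51.30). The tangent condition forces PE to be normal to WE and tangency of A1 to QD means the radius PQ is perpendicular to QD, with radius 15.3, so the center P sits 15.3 in from both sides at P = (43.20, -36.00). That places the tangent points at E = (58.50, -36.00) on WE and Q = (43.20, -51.30) on QD. Then |BQ| = |Q − B| = 67.07.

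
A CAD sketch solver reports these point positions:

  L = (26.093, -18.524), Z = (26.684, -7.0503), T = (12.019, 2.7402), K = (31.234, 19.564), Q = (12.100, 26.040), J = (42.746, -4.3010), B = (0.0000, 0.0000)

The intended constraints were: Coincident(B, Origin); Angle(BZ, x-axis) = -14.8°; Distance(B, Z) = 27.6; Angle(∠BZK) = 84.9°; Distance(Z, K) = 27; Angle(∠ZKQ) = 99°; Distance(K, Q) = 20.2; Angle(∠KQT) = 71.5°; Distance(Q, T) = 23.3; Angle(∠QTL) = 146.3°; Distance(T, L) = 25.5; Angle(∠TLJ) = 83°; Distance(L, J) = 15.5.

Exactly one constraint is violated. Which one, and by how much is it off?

Distance(L, J) = 15.5 — off by 6.40.

B = (0.00, 0.00) ✓; BZ at -14.80° ✓; |BZ| = 27.60 ✓; ∠BZK = 84.90° ✓; |ZK| = 27.00 ✓; ∠ZKQ = 99.00° ✓; |KQ| = 20.20 ✓; ∠KQT = 71.50° ✓; |QT| = 23.30 ✓; ∠QTL = 146.3° ✓; |TL| = 25.50 ✓; ∠TLJ = 83.00° ✓; |LJ| = 21.90 ✗.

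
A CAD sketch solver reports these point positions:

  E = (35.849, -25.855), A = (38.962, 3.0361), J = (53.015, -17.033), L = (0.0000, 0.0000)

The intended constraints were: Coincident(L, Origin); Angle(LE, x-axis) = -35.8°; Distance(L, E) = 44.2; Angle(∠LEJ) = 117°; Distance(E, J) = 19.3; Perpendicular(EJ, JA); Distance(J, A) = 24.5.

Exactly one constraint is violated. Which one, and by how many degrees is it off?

Perpendicular(EJ, JA) — off by 7.80°.

L = (0.00, 0.00) ✓; LE at -35.80° ✓; |LE| = 44.20 ✓; ∠LEJ = 117.0° ✓; |EJ| = 19.30 ✓; ∠(EJ, JA) = 97.80° ✗; |JA| = 24.50 ✓.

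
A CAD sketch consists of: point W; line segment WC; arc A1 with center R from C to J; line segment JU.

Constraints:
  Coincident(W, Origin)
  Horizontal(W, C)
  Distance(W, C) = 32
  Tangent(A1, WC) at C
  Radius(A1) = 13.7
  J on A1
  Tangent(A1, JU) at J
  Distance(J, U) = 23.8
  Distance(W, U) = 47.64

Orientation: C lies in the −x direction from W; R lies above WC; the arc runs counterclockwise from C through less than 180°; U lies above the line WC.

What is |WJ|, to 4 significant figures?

25.67

Checks: |RJ| = 13.70 ✓; ∠(RJ, JU) = 90.00° ✓; |JU| = 23.80 ✓; |WU| = 47.64 ✓.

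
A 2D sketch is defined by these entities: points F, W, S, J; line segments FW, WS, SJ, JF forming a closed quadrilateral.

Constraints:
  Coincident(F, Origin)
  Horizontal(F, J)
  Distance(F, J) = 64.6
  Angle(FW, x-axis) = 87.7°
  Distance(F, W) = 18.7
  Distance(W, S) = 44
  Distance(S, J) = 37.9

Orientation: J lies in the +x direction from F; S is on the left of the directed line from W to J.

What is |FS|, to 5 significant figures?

53.042

F is at the origin; F and J share the same y with |FJ| = 64.6 and J in +x, so J = (64.6, 0). FW runs at 87.7° with |FW| = 18.7, so W = (0.75046, 18.685). S is determined by |WS| = 44.0 and |SJ| = 37.9 together: it lies at the intersection of circle(W, 44.0) and circle(J, 37.9). With |WJ| = 66.527, the foot of the radical line on WJ is 37.018 from W and the perpendicular offset is √(44.0² − 37.018²) = 23.783. Taking the left-of-WJ solution: S = (42.959, 31.114).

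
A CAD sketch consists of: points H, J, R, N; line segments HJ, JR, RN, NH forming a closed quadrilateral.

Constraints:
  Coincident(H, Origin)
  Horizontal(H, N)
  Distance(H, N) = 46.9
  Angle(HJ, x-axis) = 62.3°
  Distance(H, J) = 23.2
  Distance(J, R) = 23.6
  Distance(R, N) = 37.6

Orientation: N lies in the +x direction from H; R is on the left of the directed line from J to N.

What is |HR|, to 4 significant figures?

45.39

H is at the origin; H and N share the same y with |HN| = 46.9 and N in +x, so N = (46.9, 0). HJ runs at 62.3° with |HJ| = 23.2, so J = (10.78, 20.54). R is determined by |JR| = 23.6 and |RN| = 37.6 together: it lies at the intersection of circle(J, 23.6) and circle(N, 37.6). With |JN| = 41.55, the foot of the radical line on JN is 10.46 from J and the perpendicular offset is √(23.6² − 10.46²) = 21.15. Taking the left-of-JN solution: R = (30.34, 33.76).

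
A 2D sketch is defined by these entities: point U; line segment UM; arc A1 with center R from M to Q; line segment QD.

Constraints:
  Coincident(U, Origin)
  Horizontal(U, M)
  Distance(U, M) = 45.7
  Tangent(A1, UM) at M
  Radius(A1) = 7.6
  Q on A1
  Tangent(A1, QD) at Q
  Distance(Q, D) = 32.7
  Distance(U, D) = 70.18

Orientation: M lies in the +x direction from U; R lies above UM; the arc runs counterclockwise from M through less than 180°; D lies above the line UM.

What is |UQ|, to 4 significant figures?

53.57

Checks: |UM| = 45.70 ✓; |RQ| = 7.600 ✓; ∠(RQ, QD) = 90.00° ✓; |QD| = 32.70 ✓; |UD| = 70.18 ✓.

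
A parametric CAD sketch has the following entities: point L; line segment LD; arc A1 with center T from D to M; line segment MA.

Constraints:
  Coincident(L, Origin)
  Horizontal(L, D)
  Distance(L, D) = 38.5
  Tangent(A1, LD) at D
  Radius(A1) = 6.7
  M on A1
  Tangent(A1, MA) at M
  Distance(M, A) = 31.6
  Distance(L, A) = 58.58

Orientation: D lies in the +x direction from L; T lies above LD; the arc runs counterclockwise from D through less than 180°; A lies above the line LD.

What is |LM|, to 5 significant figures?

45.723

L is at the origin; L and D share the same y with |LD| = 38.5 and D on the +x side, so D = (38.500, 0.0000). A1 meets LD tangentially, so TD is at right angles to LD, so T = D + (0, 6.7) = (38.500, 6.7000). Since TM ⟂ MA (tangency), |TA| = √(6.7² + 31.6²) = 32.302 regardless of where M sits on A1. So A lies on both circle(L, 58.58) and circle(T, 32.302); the above-LD intersection is A = (44.147, 38.505). M is the foot of the tangent from A: M = (45.196, 6.9224).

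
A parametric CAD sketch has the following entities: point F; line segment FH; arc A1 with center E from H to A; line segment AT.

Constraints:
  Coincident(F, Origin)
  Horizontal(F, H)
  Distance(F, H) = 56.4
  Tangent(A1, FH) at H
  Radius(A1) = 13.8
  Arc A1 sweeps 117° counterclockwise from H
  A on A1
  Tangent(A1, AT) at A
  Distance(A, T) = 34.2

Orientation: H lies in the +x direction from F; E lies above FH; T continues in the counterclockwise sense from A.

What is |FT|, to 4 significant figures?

73.36

On A1, H sits at bearing -90° from E; a 117° counterclockwise sweep puts A at bearing 27°, so A = E + 13.8·(cos 27°, sin 27°) = (68.70, 20.07). Tangency of A1 to AT means the radius EA is perpendicular to AT, so AT runs along (−sin 27°, cos 27°); with |AT| = 34.2, T = (53.17, 50.54). Then |FT| = |T − F| = 73.36.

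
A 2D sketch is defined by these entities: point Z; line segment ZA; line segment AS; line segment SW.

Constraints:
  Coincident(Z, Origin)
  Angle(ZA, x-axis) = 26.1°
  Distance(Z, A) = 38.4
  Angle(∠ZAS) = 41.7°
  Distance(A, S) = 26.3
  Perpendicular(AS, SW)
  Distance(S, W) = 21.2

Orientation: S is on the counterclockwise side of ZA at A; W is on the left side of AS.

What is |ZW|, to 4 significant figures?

4.950

Z is at the origin; ZA runs at 26.1° with length 38.4, so A = 38.4·(cos 26.1°, sin 26.1°) = (34.48, 16.89). ∠ZAS = 41.7°, so AS runs at 26.1° + (180° − 41.7°) = 164.4° from the x-axis; with |AS| = 26.3, S = A + 26.3·(cos 164.4°, sin 164.4°) = (9.153, 23.97). The perpendicularity gives SW at right angles to AS; with |SW| = 21.2 on the left of AS, W = S + 21.2·(-0.2689, -0.9632) = (3.452, 3.547). Then |ZW| = |W − Z| = 4.950.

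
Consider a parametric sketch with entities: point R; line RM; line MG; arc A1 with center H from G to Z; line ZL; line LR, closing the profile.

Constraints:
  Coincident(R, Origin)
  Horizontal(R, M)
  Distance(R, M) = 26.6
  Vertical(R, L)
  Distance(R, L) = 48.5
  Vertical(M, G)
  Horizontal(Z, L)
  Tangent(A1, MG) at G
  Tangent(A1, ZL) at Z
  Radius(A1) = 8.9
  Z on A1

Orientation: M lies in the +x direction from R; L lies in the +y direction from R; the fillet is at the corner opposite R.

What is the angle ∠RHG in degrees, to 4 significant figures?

114.1°

The virtual corner opposite R is at (26.60, 48.50). Tangency of A1 to MG means the radius HG is perpendicular to MG and the tangent condition forces HZ to be normal to ZL, with radius 8.9, so the center H sits 8.9 in from both sides at H = (17.70, 39.60). That places the tangent points at G = (26.60, 39.60) on MG and Z = (17.70, 48.50) on ZL. Then cos ∠RHG = HR·HG / (|HR||HG|), giving 114.1°.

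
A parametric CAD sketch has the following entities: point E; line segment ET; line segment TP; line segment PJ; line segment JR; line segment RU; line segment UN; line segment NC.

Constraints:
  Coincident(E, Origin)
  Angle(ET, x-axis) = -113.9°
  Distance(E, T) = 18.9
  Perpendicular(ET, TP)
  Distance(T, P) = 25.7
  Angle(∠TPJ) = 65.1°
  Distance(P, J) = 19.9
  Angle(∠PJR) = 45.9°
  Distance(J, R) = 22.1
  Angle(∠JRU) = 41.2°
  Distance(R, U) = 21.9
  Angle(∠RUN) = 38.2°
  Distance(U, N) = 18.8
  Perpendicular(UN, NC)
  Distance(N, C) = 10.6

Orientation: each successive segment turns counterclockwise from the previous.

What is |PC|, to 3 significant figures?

17.3

E is at the origin; ET runs at -113.9° with length 18.9, so T = (-7.66, -17.3). ET is perpendicular to TP, so TP runs at -23.9°; with |TP| = 25.7, P = (15.8, -27.7). ∠TPJ = 65.1° gives PJ at 91.0° from the x-axis; with |PJ| = 19.9, J = (15.5, -7.79). ∠PJR = 45.9° gives JR at -135° from the x-axis; with |JR| = 22.1, R = (-0.108, -23.4). ∠JRU = 41.2° gives RU at 3.90° from the x-axis; with |RU| = 21.9, U = (21.7, -22.0). ∠RUN = 38.2° gives UN at 146° from the x-axis; with |UN| = 18.8, N = (6.21, -11.4). UN is perpendicular to NC, so NC runs at -124°; with |NC| = 10.6, C = (0.237, -20.1). Then |PC| = |C − P| = 17.3.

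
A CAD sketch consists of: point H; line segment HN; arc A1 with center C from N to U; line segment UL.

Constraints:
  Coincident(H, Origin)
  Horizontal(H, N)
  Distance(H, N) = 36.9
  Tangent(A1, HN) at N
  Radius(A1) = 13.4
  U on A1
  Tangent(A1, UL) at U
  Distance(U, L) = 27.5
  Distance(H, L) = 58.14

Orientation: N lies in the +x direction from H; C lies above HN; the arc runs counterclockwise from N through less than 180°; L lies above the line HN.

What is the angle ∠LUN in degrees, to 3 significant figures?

123°

H is at the origin; H and N share the same y with |HN| = 36.9 and N on the +x side, so N = (36.9, 0.00). A1 meets HN tangentially, so CN is at right angles to HN, so C = N + (0, 13.4) = (36.9, 13.4). Since CU ⟂ UL (tangency), |CL| = √(13.4² + 27.5²) = 30.6 regardless of where U sits on A1. So L lies on both circle(H, 58.14) and circle(C, 30.6); the above-HN intersection is L = (38.0, 44.0). U is the foot of the tangent from L: U = (49.2, 18.8).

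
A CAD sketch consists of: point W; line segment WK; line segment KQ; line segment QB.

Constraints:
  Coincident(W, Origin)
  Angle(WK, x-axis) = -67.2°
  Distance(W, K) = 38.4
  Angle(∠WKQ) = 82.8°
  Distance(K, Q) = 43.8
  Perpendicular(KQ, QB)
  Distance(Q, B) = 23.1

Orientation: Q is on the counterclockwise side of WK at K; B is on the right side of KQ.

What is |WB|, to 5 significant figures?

72.561

W is at the origin; WK runs at -67.2° with length 38.4, so K = 38.4·(cos -67.2°, sin -67.2°) = (14.881, -35.400). ∠WKQ = 82.8°, so KQ runs at -67.2° + (180° − 82.8°) = 30.000° from the x-axis; with |KQ| = 43.8, Q = K + 43.8·(cos 30.000°, sin 30.000°) = (52.813, -13.500). KQ is perpendicular to QB; with |QB| = 23.1 on the right of KQ, B = Q + 23.1·(0.50000, -0.86603) = (64.363, -33.505). Then |WB| = |B − W| = 72.561.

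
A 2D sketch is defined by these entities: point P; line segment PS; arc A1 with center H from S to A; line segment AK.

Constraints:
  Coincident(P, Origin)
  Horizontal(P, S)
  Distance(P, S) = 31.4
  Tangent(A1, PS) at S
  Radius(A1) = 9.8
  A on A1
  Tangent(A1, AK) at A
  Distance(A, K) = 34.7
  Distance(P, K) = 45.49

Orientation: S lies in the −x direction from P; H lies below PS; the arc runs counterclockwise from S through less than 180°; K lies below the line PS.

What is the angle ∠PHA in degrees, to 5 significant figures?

156.65°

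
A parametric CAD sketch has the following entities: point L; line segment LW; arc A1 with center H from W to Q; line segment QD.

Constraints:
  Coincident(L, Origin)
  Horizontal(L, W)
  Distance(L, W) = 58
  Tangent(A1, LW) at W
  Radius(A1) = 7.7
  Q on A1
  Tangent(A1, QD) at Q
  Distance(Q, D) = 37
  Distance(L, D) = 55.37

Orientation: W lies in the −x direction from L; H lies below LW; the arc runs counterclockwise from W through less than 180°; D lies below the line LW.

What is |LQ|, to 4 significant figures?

64.93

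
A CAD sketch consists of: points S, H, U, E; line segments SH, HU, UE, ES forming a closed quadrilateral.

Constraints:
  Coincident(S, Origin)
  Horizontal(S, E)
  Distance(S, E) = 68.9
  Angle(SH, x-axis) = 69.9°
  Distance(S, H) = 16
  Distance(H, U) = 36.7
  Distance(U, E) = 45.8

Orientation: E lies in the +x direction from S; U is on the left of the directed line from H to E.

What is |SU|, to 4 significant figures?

50.00

Checks: |HU| = 36.70 ✓; |UE| = 45.80 ✓.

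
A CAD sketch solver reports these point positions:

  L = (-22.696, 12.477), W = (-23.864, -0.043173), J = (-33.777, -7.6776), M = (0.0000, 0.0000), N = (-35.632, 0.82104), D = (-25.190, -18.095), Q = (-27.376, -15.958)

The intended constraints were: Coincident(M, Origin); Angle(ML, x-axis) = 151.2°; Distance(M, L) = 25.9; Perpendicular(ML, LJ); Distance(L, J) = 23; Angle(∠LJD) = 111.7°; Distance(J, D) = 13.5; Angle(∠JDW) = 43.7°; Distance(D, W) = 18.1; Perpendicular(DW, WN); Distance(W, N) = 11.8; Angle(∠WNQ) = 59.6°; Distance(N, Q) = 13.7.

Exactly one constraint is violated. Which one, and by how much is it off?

Distance(N, Q) = 13.7 — off by 5.00.

M = (0.00, 0.00) ✓; ML at 151.2° ✓; |ML| = 25.90 ✓; ∠(ML, LJ) = 90.00° ✓; |LJ| = 23.00 ✓; ∠LJD = 111.7° ✓; |JD| = 13.50 ✓; ∠JDW = 43.70° ✓; |DW| = 18.10 ✓; ∠(DW, WN) = 90.00° ✓; |WN| = 11.80 ✓; ∠WNQ = 59.60° ✓; |NQ| = 18.70 ✗.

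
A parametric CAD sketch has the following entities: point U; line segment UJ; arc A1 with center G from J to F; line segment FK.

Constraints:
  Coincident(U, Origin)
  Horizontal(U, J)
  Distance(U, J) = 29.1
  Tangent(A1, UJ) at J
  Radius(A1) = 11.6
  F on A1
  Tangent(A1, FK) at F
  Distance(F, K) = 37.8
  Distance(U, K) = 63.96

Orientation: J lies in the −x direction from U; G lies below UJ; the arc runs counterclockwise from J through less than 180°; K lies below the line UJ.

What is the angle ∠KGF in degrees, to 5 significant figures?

72.940°

Checks: |GF| = 11.60 ✓; ∠(GF, FK) = 90.00° ✓; |FK| = 37.80 ✓; |UK| = 63.96 ✓.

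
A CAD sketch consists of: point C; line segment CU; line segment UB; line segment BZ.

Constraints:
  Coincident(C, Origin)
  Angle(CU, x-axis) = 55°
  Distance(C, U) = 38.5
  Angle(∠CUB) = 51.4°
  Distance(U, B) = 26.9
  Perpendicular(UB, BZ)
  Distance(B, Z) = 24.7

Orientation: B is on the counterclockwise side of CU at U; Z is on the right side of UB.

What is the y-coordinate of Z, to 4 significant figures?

54.50

C is at the origin; CU runs at 55.0° with length 38.5, so U = 38.5·(cos 55.0°, sin 55.0°) = (22.08, 31.54). ∠CUB = 51.4°, so UB runs at 55.0° + (180° − 51.4°) = 183.6° from the x-axis; with |UB| = 26.9, B = U + 26.9·(cos 183.6°, sin 183.6°) = (-4.764, 29.85). The perpendicularity gives BZ at right angles to UB; with |BZ| = 24.7 on the right of UB, Z = B + 24.7·(-0.06279, 0.9980) = (-6.315, 54.50). So Z.y = 54.50.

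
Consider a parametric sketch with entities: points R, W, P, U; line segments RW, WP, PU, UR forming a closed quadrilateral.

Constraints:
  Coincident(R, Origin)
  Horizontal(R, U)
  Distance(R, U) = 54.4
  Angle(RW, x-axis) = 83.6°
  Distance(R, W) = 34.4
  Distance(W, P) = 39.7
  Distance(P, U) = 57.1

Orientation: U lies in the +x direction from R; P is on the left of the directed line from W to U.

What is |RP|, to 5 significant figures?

66.479

R is at the origin; R and U share the same y with |RU| = 54.4 and U in +x, so U = (54.4, 0). RW runs at 83.6° with |RW| = 34.4, so W = (3.8345, 34.186). P is determined by |WP| = 39.7 and |PU| = 57.1 together: it lies at the intersection of circle(W, 39.7) and circle(U, 57.1). With |WU| = 61.037, the foot of the radical line on WU is 16.721 from W and the perpendicular offset is √(39.7² − 16.721²) = 36.007. Taking the left-of-WU solution: P = (37.854, 54.650).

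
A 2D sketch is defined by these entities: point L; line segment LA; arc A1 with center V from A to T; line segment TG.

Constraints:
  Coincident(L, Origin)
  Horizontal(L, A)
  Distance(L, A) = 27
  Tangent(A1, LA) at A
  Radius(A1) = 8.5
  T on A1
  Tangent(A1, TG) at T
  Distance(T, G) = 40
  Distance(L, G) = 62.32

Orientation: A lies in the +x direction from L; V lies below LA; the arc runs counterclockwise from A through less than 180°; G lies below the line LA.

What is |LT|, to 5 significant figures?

23.689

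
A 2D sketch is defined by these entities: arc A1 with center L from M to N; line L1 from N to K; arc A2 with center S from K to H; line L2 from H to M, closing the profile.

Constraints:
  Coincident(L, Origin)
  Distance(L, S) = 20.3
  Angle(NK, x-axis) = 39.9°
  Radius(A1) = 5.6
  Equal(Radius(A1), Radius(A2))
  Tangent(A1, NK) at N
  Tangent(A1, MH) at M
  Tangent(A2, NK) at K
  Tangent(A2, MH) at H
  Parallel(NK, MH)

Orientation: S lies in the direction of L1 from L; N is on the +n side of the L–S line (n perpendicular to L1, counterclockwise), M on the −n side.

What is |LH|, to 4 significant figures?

21.06

The slot axis is L1's direction at 39.9°, so u = (cos 39.9°, sin 39.9°) = (0.7672, 0.6414) and n = (−sin 39.9°, cos 39.9°) = (-0.6414, 0.7672). L is at the origin and S lies 20.3 along u from L, so S = 20.3·u = (15.57, 13.02). Tangency of A1 to both parallel lines with radius 5.6 puts N and M at L ± 5.6·n: N = (-3.592, 4.296), M = (3.592, -4.296). Equal radii place K and H the same way about S: K = S + 5.6·n = (11.98, 17.32), H = S − 5.6·n = (19.17, 8.725). Then |LH| = |H − L| = 21.06.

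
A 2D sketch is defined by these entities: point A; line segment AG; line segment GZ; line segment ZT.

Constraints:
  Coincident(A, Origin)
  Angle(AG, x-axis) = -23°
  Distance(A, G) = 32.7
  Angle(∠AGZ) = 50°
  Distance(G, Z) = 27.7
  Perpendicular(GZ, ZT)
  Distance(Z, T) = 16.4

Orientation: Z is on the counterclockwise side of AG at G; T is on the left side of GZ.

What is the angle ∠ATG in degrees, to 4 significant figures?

82.95°

A is at the origin; AG runs at -23.0° with length 32.7, so G = 32.7·(cos -23.0°, sin -23.0°) = (30.10, -12.78). ∠AGZ = 50.0°, so GZ runs at -23.0° + (180° − 50.0°) = 107.0° from the x-axis; with |GZ| = 27.7, Z = G + 27.7·(cos 107.0°, sin 107.0°) = (22.00, 13.71). GZ ⟂ ZT; with |ZT| = 16.4 on the left of GZ, T = Z + 16.4·(-0.9563, -0.2924) = (6.318, 8.918). Then cos ∠ATG = TA·TG / (|TA||TG|), giving 82.95°.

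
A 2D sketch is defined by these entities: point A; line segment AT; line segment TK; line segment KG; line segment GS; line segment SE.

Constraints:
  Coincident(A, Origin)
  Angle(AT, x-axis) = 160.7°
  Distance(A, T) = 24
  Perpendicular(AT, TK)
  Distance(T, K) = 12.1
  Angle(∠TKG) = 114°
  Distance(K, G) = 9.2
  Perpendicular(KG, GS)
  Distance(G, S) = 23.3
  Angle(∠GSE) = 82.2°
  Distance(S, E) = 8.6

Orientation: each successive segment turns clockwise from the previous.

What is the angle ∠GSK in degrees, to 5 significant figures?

21.547°

∠TKG = 114.0° gives KG at 4.7000° from the x-axis; with |KG| = 9.2, G = (-9.4829, 20.106). KG ⟂ GS, so GS runs at -85.300°; with |GS| = 23.3, S = (-7.5738, -3.1155). Then cos ∠GSK = SG·SK / (|SG||SK|), giving 21.547°.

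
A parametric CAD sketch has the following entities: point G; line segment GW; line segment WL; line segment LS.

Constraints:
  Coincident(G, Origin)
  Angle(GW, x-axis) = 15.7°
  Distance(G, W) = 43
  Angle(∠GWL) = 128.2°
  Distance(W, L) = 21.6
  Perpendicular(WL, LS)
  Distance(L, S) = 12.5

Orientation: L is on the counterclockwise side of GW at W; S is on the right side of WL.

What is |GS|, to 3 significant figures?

66.8

G is at the origin; GW runs at 15.7° with length 43.0, so W = 43.0·(cos 15.7°, sin 15.7°) = (41.4, 11.6). ∠GWL = 128.2°, so WL runs at 15.7° + (180° − 128.2°) = 67.5° from the x-axis; with |WL| = 21.6, L = W + 21.6·(cos 67.5°, sin 67.5°) = (49.7, 31.6). WL ⟂ LS; with |LS| = 12.5 on the right of WL, S = L + 12.5·(0.924, -0.383) = (61.2, 26.8). Then |GS| = |S − G| = 66.8.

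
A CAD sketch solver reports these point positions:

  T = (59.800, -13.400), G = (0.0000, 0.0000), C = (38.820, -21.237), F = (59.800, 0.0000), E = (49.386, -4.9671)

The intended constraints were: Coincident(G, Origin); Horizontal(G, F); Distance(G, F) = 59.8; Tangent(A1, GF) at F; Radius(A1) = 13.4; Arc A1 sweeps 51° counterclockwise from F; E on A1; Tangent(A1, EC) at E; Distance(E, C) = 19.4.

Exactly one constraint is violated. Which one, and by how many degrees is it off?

Tangent(A1, EC) at E — off by 6.00°.

G = (0.00, 0.00) ✓; G.y = 0.00, F.y = 0.00 ✓; |GF| = 59.80 ✓; ∠(TF, FG) = 90.00° ✓; |TF| = 13.40 ✓; bearing(T→E) − bearing(T→F) = 51.00° ✓; |TE| = 13.40 ✓; ∠(TE, EC) = 84.00° ✗; |EC| = 19.40 ✓.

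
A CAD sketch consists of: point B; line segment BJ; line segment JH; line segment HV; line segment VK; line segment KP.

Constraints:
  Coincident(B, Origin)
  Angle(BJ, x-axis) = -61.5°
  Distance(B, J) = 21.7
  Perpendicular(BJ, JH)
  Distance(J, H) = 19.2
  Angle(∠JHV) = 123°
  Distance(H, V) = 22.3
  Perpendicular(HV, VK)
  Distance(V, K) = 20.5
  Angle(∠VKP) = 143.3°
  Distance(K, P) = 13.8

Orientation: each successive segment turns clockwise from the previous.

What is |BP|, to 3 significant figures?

7.29

B is at the origin; BJ runs at -61.5° with length 21.7, so J = (10.4, -19.1). BJ is perpendicular to JH, so JH runs at -152°; with |JH| = 19.2, H = (-6.52, -28.2). ∠JHV = 123.0° gives HV at 152° from the x-axis; with |HV| = 22.3, V = (-26.1, -17.6). The perpendicularity gives VK at right angles to HV, so VK runs at 61.5°; with |VK| = 20.5, K = (-16.3, 0.425). ∠VKP = 143.3° gives KP at 24.8° from the x-axis; with |KP| = 13.8, P = (-3.81, 6.21). Then |BP| = |P − B| = 7.29.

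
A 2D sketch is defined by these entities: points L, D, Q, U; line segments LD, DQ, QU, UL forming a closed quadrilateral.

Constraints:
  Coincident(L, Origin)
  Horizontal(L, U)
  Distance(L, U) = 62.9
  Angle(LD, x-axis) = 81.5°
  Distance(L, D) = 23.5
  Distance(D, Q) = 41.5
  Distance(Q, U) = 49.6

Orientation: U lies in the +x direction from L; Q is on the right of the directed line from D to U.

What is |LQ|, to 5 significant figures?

22.883

L is at the origin; L and U share the same y with |LU| = 62.9 and U in +x, so U = (62.9, 0). LD runs at 81.5° with |LD| = 23.5, so D = (3.4735, 23.242). Q is determined by |DQ| = 41.5 and |QU| = 49.6 together: it lies at the intersection of circle(D, 41.5) and circle(U, 49.6). With |DU| = 63.810, the foot of the radical line on DU is 26.123 from D and the perpendicular offset is √(41.5² − 26.123²) = 32.247. Taking the right-of-DU solution: Q = (16.056, -16.305).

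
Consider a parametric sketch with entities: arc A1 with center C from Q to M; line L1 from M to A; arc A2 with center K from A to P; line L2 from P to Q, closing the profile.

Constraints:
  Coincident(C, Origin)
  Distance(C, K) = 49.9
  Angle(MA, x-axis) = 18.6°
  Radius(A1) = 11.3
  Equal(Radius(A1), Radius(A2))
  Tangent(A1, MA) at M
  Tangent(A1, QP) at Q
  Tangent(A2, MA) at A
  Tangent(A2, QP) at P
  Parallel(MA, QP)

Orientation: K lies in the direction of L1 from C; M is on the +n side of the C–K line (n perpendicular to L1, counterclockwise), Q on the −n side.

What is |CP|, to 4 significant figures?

51.16

The slot axis is L1's direction at 18.6°, so u = (cos 18.6°, sin 18.6°) = (0.9478, 0.3190) and n = (−sin 18.6°, cos 18.6°) = (-0.3190, 0.9478). C is at the origin and K lies 49.9 along u from C, so K = 49.9·u = (47.29, 15.92). Tangency of A1 to both parallel lines with radius 11.3 puts M and Q at C ± 11.3·n: M = (-3.604, 10.71), Q = (3.604, -10.71). Equal radii place A and P the same way about K: A = K + 11.3·n = (43.69, 26.63), P = K − 11.3·n = (50.90, 5.206). Then |CP| = |P − C| = 51.16.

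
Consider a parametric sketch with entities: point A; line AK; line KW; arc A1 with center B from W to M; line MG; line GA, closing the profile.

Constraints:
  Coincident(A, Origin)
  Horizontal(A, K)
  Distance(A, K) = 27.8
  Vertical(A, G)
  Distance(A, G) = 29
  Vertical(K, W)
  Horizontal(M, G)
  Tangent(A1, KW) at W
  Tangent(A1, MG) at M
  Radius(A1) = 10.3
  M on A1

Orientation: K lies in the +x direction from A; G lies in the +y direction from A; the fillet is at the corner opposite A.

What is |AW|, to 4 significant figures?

33.50

A is at the origin; AK is horizontal with |AK| = 27.8 and K on the +x side, so K = (27.80, 0.000). AG is vertical with |AG| = 29.0 and G on the +y side, so G = (0.000, 29.00). The virtual corner opposite A is at (27.80, 29.00). Tangency of A1 to KW means the radius BW is perpendicular to KW and since A1 is tangent to MG there, BM ⟂ MG, with radius 10.3, so the center B sits 10.3 in from both sides at B = (17.50, 18.70). That places the tangent points at W = (27.80, 18.70) on KW and M = (17.50, 29.00) on MG. Then |AW| = |W − A| = 33.50.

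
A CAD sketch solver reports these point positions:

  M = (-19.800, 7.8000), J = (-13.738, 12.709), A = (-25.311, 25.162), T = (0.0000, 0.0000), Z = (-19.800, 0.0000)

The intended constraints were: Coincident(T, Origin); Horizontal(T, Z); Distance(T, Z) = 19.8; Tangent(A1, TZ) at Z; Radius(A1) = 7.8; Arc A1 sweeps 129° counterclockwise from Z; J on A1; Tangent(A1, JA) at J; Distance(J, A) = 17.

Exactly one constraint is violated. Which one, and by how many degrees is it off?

Tangent(A1, JA) at J — off by 3.90°.

T = (0.00, 0.00) ✓; T.y = 0.00, Z.y = 0.00 ✓; |TZ| = 19.80 ✓; ∠(MZ, ZT) = 90.00° ✓; |MZ| = 7.800 ✓; bearing(M→J) − bearing(M→Z) = 129.0° ✓; |MJ| = 7.800 ✓; ∠(MJ, JA) = 86.10° ✗; |JA| = 17.00 ✓.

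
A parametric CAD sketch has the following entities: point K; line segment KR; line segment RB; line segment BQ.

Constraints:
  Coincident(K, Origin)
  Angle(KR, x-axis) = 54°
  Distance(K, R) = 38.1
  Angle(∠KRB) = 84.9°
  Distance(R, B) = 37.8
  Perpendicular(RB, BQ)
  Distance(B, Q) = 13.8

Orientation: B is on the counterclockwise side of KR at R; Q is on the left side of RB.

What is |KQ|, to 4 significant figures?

42.04

K is at the origin; KR runs at 54.0° with length 38.1, so R = 38.1·(cos 54.0°, sin 54.0°) = (22.39, 30.82). ∠KRB = 84.9°, so RB runs at 54.0° + (180° − 84.9°) = 149.1° from the x-axis; with |RB| = 37.8, B = R + 37.8·(cos 149.1°, sin 149.1°) = (-10.04, 50.24). RB is perpendicular to BQ; with |BQ| = 13.8 on the left of RB, Q = B + 13.8·(-0.5135, -0.8581) = (-17.13, 38.39). Then |KQ| = |Q − K| = 42.04.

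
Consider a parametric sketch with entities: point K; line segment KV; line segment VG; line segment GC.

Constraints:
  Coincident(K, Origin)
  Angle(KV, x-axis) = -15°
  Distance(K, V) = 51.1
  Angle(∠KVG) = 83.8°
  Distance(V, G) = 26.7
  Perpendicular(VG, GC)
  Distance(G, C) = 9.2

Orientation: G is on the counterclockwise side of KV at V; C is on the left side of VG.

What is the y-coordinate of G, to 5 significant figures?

13.160

K is at the origin; KV runs at -15.0° with length 51.1, so V = 51.1·(cos -15.0°, sin -15.0°) = (49.359, -13.226). ∠KVG = 83.8°, so VG runs at -15.0° + (180° − 83.8°) = 81.200° from the x-axis; with |VG| = 26.7, G = V + 26.7·(cos 81.200°, sin 81.200°) = (53.444, 13.160). So G.y = 13.160.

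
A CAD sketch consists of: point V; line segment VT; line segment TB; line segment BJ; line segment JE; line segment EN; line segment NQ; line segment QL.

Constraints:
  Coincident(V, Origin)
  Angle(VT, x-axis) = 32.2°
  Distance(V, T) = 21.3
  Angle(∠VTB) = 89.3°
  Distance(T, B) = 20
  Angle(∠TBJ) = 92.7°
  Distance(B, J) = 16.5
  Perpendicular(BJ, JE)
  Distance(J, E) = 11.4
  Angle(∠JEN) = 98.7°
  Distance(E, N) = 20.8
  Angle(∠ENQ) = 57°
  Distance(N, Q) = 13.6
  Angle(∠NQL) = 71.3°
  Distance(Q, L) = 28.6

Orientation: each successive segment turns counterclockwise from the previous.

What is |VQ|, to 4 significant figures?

26.43

∠JEN = 98.7° gives EN at 21.50° from the x-axis; with |EN| = 20.8, N = (17.99, 17.61). ∠ENQ = 57.0° gives NQ at 144.5° from the x-axis; with |NQ| = 13.6, Q = (6.915, 25.51). Then |VQ| = |Q − V| = 26.43.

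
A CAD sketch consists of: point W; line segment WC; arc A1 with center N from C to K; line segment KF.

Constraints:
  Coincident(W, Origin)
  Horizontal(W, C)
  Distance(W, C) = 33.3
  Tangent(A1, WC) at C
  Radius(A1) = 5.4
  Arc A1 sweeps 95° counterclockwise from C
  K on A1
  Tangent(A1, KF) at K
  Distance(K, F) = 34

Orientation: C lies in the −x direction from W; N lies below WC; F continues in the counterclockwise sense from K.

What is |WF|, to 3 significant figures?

53.4

W is at the origin; W and C share the same y with |WC| = 33.3 and C on the −x side, so C = (-33.3, 0.00). A1 meets WC tangentially, so NC is at right angles to WC, so N = C + (0, -5.4) = (-33.3, -5.40). On A1, C sits at bearing 90° from N; a 95° counterclockwise sweep puts K at bearing 185°, so K = N + 5.4·(cos 185°, sin 185°) = (-38.7, -5.87). The tangent condition forces NK to be normal to KF, so KF runs along (−sin 185°, cos 185°); with |KF| = 34.0, F = (-35.7, -39.7). Then |WF| = |F − W| = 53.4.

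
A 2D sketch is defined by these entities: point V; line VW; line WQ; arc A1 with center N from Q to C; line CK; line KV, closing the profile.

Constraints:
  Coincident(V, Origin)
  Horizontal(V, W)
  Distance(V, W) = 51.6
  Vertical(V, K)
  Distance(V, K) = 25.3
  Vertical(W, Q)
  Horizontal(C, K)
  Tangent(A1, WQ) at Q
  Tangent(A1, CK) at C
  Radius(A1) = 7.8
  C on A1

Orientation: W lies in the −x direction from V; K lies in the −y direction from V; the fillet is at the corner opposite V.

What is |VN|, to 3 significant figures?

47.2

V is at the origin; VW is horizontal with |VW| = 51.6 and W on the −x side, so W = (-51.6, 0.00). V and K share the same x with |VK| = 25.3 and K on the −y side, so K = (0.00, -25.3). The virtual corner opposite V is at (-51.6, -25.3). A1 meets WQ tangentially, so NQ is at right angles to WQ and since A1 is tangent to CK there, NC ⟂ CK, with radius 7.8, so the center N sits 7.8 in from both sides at N = (-43.8, -17.5). Then |VN| = |N − V| = 47.2.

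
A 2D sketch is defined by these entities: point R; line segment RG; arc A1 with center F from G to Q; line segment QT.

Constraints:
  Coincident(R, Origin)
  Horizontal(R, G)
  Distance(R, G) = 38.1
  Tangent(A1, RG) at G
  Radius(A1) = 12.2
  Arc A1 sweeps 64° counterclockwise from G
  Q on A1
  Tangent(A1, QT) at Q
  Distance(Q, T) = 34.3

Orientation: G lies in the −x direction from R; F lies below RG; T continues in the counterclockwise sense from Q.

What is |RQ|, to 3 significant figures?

49.5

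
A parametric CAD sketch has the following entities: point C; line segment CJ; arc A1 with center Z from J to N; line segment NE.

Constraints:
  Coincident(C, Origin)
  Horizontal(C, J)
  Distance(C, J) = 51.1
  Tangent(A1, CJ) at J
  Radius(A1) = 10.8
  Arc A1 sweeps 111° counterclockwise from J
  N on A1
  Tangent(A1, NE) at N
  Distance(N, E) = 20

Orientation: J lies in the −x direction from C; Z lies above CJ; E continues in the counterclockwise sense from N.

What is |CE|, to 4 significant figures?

58.60

On A1, J sits at bearing -90° from Z; a 111° counterclockwise sweep puts N at bearing 21°, so N = Z + 10.8·(cos 21°, sin 21°) = (-41.02, 14.67). A1 meets NE tangentially, so ZN is at right angles to NE, so NE runs along (−sin 21°, cos 21°); with |NE| = 20.0, E = (-48.18, 33.34). Then |CE| = |E − C| = 58.60.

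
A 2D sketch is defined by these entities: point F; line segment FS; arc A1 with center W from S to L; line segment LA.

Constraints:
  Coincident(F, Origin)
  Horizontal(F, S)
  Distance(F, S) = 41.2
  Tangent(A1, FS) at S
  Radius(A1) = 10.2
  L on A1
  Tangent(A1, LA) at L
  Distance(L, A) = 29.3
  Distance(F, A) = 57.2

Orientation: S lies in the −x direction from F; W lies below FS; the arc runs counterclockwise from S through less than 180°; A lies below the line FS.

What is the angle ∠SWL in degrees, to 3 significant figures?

112°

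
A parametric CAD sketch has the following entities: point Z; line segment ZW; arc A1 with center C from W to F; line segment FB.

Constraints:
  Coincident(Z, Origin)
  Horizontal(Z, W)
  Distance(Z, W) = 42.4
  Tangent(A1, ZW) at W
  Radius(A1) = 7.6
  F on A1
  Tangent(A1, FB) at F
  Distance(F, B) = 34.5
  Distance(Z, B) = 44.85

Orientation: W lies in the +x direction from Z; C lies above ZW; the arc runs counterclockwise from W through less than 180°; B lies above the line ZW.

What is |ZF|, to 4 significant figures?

49.59

Checks: |CF| = 7.600 ✓; ∠(CF, FB) = 90.00° ✓; |FB| = 34.50 ✓; |ZB| = 44.85 ✓.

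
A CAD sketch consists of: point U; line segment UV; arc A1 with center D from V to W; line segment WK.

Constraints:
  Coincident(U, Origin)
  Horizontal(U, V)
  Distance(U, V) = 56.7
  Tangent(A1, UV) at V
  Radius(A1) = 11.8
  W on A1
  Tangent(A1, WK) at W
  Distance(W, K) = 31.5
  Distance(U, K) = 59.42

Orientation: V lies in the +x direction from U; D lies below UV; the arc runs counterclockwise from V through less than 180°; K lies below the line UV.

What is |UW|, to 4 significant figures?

46.21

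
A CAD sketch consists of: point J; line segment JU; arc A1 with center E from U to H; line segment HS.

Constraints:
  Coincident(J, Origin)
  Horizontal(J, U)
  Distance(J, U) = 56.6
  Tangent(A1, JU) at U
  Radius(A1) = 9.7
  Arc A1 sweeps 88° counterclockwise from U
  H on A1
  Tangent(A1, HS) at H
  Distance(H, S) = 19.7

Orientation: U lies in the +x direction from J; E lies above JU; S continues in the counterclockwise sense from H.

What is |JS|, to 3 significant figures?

73.0

J is at the origin; JU is horizontal with |JU| = 56.6 and U on the +x side, so U = (56.6, 0.00). Tangency of A1 to JU means the radius EU is perpendicular to JU, so E = U + (0, 9.7) = (56.6, 9.70). On A1, U sits at bearing -90° from E; an 88° counterclockwise sweep puts H at bearing -2°, so H = E + 9.7·(cos -2°, sin -2°) = (66.3, 9.36). A1 meets HS tangentially, so EH is at right angles to HS, so HS runs along (−sin -2°, cos -2°); with |HS| = 19.7, S = (67.0, 29.0). Then |JS| = |S − J| = 73.0.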